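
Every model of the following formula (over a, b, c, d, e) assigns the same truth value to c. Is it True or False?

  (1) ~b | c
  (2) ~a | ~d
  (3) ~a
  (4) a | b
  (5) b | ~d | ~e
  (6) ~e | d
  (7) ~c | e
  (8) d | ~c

Suppose c = 0.
(~b) alone gives b = 0.
(~a) alone gives a = 0.
But (a) is also a unit clause — contradiction.
So every satisfying assignment has c = True.

True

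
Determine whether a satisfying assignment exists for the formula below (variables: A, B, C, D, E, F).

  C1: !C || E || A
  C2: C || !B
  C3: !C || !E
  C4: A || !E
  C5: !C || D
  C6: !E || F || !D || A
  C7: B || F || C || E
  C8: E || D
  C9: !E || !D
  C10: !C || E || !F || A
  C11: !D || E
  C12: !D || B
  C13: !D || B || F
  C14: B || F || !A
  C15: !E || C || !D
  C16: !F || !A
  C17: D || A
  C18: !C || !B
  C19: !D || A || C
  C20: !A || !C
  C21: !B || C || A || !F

Suppose C = true.
The clause (!E) is unit, so E = false.
The clause (A) is unit, so A = true.
But (!A) is also a unit clause — contradiction.
That branch fails; take C = false instead.
The clause (!B) is unit, so B = false.
The clause (!D) is unit, so D = false.
The clause (E) is unit, so E = true.
The clause (A) is unit, so A = true.
The clause (F) is unit, so F = true.
But (!F) is also a unit clause — contradiction.
Both values of C lead to a conflict.
No assignment satisfies every clause.

No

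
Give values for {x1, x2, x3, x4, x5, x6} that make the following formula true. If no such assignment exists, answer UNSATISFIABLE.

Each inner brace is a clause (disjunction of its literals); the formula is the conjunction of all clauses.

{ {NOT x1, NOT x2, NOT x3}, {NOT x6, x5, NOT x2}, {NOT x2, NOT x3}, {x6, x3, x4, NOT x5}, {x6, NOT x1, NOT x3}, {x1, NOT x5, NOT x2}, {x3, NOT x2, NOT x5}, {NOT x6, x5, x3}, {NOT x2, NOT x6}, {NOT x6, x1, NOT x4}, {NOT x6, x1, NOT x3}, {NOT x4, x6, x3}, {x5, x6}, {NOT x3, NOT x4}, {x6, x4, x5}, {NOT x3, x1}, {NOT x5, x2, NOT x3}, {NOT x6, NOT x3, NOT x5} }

Case x2 = false:
Case x5 = true:
Unit clause (NOT x3) forces x3 = false.
Case x6 = true:
Case x1 = true:
All clauses hold; x4 can take either value.

x1: true; x2: false; x3: false; x4: false; x5: true; x6: true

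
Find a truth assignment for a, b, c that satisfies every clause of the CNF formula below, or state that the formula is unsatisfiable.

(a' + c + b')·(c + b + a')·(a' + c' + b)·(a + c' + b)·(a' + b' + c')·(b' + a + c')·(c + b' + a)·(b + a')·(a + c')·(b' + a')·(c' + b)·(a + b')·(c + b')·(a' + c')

Case b = 0:
From the singleton clause (a'), a = 0.
From the singleton clause (c'), c = 0.
Every clause now holds.

a ↦ 0; b ↦ 0; c ↦ 0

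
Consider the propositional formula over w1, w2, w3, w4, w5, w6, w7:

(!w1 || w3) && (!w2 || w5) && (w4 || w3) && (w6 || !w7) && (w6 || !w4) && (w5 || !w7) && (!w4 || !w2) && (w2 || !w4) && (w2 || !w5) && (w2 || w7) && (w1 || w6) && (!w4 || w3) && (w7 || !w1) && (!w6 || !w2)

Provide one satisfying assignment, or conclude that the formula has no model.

Suppose w1 = false.
The clause (w6) is unit, so w6 = true.
The clause (!w2) is unit, so w2 = false.
The clause (!w4) is unit, so w4 = false.
The clause (w3) is unit, so w3 = true.
The clause (!w5) is unit, so w5 = false.
The clause (!w7) is unit, so w7 = false.
But (w7) is also a unit clause — contradiction.
Undo w1 and try w1 = true.
The clause (w3) is unit, so w3 = true.
The clause (w7) is unit, so w7 = true.
The clause (w6) is unit, so w6 = true.
The clause (w5) is unit, so w5 = true.
The clause (w2) is unit, so w2 = true.
But (!w2) is also a unit clause — contradiction.
Both values of w1 lead to a conflict.

UNSATISFIABLE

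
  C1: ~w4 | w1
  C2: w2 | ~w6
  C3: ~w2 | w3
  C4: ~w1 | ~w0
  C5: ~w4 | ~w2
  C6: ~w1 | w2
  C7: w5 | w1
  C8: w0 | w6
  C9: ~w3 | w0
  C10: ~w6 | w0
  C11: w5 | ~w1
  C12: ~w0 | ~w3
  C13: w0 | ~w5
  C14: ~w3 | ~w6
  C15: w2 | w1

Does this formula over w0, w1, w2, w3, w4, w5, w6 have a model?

Unsatisfiable

Suppose w4 = 0.
Suppose w2 = 1.
(w3) alone gives w3 = 1.
(w0) alone gives w0 = 1.
Now (~w0) is unsatisfied and unit — conflict.
That branch fails; take w2 = 0 instead.
(~w6) alone gives w6 = 0.
(~w1) alone gives w1 = 0.
Now (w1) is unsatisfied and unit — conflict.
Both values of w2 lead to a conflict.
That branch fails; take w4 = 1 instead.
(w1) alone gives w1 = 1.
(~w0) alone gives w0 = 0.
(~w2) alone gives w2 = 0.
Now (w2) is unsatisfied and unit — conflict.
Both values of w4 lead to a conflict.
No assignment satisfies every clause.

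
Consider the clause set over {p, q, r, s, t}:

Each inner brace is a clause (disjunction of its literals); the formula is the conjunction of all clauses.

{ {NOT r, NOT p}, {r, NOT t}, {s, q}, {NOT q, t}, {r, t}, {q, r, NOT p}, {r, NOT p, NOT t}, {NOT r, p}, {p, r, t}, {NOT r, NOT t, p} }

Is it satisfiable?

No

Try r = false.
(NOT t) alone gives t = false.
That conflicts with the unit clause (t).
So r must be the other value — set r = true.
(NOT p) alone gives p = false.
That conflicts with the unit clause (p).
Either choice for r ends in contradiction.
No assignment satisfies every clause.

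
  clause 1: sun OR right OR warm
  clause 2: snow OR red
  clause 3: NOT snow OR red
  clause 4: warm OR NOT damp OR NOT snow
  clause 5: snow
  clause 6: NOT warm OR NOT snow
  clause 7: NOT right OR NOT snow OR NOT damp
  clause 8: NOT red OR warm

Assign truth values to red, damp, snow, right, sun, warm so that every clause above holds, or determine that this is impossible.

From the singleton clause (snow), snow = true.
From the singleton clause (red), red = true.
From the singleton clause (NOT warm), warm = false.
That conflicts with the unit clause (warm).

UNSATISFIABLE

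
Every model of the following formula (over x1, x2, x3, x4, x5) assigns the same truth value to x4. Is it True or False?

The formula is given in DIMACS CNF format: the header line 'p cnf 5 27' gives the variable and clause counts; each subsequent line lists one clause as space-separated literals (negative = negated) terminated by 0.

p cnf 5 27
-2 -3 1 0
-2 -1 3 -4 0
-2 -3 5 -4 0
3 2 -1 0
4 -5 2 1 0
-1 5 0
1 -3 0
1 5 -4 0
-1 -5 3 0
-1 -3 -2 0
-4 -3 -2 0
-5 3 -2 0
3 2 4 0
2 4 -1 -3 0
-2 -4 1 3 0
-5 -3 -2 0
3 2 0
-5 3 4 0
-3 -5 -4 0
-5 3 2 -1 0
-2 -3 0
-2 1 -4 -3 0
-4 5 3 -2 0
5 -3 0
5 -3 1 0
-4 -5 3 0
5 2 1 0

False

Suppose x4 = True.
Case x1 = False:
From the singleton clause (¬x3), x3 = False.
From the singleton clause (x5), x5 = True.
Now (¬x5) is unsatisfied and unit — conflict.
That branch fails; take x1 = True instead.
From the singleton clause (x5), x5 = True.
From the singleton clause (x3), x3 = True.
Now (¬x3) is unsatisfied and unit — conflict.
Both values of x1 lead to a conflict.
So every satisfying assignment has x4 = False.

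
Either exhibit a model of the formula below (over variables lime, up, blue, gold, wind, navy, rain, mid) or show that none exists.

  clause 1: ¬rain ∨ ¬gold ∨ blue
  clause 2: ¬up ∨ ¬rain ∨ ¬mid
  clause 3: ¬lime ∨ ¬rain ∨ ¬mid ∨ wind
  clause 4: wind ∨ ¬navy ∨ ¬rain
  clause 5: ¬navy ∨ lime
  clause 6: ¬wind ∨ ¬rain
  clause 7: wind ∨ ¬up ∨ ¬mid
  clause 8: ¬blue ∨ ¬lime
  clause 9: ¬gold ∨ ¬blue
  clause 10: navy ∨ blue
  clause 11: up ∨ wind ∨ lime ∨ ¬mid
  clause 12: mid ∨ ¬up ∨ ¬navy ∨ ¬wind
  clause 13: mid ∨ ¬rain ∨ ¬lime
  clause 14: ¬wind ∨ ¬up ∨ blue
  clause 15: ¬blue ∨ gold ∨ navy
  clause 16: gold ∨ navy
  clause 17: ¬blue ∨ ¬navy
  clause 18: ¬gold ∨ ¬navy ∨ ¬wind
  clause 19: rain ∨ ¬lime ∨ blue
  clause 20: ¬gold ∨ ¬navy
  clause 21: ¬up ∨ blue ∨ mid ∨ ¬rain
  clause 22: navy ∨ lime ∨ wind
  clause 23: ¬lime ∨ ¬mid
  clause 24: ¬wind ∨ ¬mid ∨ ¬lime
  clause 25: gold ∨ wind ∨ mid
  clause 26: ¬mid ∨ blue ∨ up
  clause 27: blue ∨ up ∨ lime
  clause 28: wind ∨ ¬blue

Case navy = False:
(blue) alone gives blue = True.
(¬lime) alone gives lime = False.
(¬gold) alone gives gold = False.
But (gold) is also a unit clause — contradiction.
Backtrack on navy: now try navy = True.
(lime) alone gives lime = True.
(¬blue) alone gives blue = False.
(rain) alone gives rain = True.
(¬gold) alone gives gold = False.
(wind) alone gives wind = True.
But (¬wind) is also a unit clause — contradiction.
Either choice for navy ends in contradiction.

UNSATISFIABLE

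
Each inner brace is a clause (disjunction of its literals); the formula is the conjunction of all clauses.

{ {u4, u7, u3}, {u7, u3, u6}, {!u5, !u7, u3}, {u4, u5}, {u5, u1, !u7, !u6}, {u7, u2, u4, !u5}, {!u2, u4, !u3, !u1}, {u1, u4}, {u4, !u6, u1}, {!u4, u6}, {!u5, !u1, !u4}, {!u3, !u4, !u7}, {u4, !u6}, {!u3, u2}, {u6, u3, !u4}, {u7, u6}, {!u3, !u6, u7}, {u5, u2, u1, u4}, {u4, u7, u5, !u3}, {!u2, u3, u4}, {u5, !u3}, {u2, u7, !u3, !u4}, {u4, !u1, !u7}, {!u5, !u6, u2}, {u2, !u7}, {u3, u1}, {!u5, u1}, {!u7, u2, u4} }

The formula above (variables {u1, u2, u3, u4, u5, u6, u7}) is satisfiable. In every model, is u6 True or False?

Suppose u6 = false.
(!u4) alone gives u4 = false.
(u5) alone gives u5 = true.
(u1) alone gives u1 = true.
(u7) alone gives u7 = true.
Now (!u7) is unsatisfied and unit — conflict.
So every satisfying assignment has u6 = True.

True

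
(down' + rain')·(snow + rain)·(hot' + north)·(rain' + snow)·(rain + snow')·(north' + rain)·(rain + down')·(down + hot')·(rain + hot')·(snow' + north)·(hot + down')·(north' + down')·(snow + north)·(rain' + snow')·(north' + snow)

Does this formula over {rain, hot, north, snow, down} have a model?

No

Case down = 0:
The clause (hot') is unit, so hot = 0.
Case snow = 1:
The clause (rain) is unit, so rain = 1.
That conflicts with the unit clause (rain').
So snow must be the other value — set snow = 0.
The clause (rain) is unit, so rain = 1.
That conflicts with the unit clause (rain').
Either choice for snow ends in contradiction.
So down must be the other value — set down = 1.
The clause (rain') is unit, so rain = 0.
That conflicts with the unit clause (rain).
Either choice for down ends in contradiction.
No assignment satisfies every clause.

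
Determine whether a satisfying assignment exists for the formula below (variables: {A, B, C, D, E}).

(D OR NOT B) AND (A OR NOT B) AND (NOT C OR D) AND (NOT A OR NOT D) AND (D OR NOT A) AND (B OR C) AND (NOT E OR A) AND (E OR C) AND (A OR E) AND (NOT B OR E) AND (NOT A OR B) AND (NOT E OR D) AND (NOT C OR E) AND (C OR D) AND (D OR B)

Case D = true:
The clause (NOT A) is unit, so A = false.
The clause (NOT B) is unit, so B = false.
The clause (C) is unit, so C = true.
The clause (NOT E) is unit, so E = false.
But (E) is also a unit clause — contradiction.
That branch fails; take D = false instead.
The clause (NOT B) is unit, so B = false.
But (B) is also a unit clause — contradiction.
Either choice for D ends in contradiction.
No assignment satisfies every clause.

Unsatisfiable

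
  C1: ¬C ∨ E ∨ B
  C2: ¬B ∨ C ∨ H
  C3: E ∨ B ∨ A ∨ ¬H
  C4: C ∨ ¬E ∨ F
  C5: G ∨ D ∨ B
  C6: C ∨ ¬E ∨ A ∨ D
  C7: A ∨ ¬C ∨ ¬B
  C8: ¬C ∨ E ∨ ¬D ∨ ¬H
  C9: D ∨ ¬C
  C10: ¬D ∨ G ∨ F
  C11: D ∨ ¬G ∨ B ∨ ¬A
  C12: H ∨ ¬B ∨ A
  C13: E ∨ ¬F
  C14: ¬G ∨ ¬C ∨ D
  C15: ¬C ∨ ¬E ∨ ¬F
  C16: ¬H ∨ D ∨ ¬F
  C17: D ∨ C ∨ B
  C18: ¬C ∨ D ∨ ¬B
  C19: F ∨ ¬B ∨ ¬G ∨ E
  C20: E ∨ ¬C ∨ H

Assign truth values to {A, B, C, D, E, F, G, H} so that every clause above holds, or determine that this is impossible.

Try D = True.
Try G = True.
Try E = False.
Unit clause (¬F) forces F = False.
Unit clause (¬B) forces B = False.
Unit clause (¬C) forces C = False.
Try A = False.
Unit clause (¬H) forces H = False.
All clauses are satisfied.

A ↦ False; B ↦ False; C ↦ False; D ↦ True; E ↦ False; F ↦ False; G ↦ True; H ↦ False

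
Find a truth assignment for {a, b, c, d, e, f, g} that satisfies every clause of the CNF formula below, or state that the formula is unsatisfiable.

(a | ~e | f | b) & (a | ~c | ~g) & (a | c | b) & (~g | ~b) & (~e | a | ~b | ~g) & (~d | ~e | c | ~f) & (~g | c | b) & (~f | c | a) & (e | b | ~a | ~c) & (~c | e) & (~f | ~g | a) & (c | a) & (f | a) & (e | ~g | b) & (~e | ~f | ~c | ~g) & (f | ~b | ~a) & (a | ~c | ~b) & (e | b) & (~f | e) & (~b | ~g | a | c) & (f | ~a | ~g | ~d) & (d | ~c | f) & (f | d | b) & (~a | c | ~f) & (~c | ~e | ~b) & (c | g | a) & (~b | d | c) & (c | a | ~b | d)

a ↦ 1; b ↦ 0; c ↦ 0; d ↦ 1; e ↦ 1; f ↦ 0; g ↦ 0

Case g = 0:
Case c = 0:
The clause (a) is unit, so a = 1.
The clause (~f) is unit, so f = 0.
The clause (~b) is unit, so b = 0.
The clause (e) is unit, so e = 1.
The clause (d) is unit, so d = 1.
All clauses are satisfied.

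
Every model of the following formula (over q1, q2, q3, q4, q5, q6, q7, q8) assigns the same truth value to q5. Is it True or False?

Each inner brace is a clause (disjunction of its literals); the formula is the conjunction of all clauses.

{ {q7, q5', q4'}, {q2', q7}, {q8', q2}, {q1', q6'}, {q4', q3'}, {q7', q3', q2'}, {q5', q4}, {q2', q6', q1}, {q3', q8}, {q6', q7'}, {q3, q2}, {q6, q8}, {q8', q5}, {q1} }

Suppose q5 = 0.
From the singleton clause (q8'), q8 = 0.
From the singleton clause (q3'), q3 = 0.
From the singleton clause (q2), q2 = 1.
From the singleton clause (q7), q7 = 1.
From the singleton clause (q6'), q6 = 0.
But (q6) is also a unit clause — contradiction.
So every satisfying assignment has q5 = True.

True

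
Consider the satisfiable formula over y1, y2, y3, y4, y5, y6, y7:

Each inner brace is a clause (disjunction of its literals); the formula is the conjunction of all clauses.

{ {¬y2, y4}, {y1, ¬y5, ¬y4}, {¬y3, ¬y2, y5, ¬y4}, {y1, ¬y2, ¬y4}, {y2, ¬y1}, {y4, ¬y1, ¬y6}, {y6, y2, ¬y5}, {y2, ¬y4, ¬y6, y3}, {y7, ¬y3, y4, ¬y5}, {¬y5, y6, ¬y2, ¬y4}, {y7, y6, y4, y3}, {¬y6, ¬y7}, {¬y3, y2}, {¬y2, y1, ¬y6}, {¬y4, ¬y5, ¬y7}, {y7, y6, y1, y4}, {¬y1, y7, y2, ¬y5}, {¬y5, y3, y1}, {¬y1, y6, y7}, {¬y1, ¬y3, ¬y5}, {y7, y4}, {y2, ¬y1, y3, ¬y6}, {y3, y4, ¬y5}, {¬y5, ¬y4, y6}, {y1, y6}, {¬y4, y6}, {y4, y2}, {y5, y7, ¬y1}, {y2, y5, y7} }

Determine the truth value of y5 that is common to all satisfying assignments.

Suppose y5 = False.
Branch on y2: set y2 = False.
(¬y1) alone gives y1 = False.
(¬y3) alone gives y3 = False.
(y6) alone gives y6 = True.
(¬y4) alone gives y4 = False.
Now (y4) is unsatisfied and unit — conflict.
Backtrack on y2: now try y2 = True.
(y4) alone gives y4 = True.
(¬y3) alone gives y3 = False.
(y1) alone gives y1 = True.
(y6) alone gives y6 = True.
(¬y7) alone gives y7 = False.
Now (y7) is unsatisfied and unit — conflict.
Either choice for y2 ends in contradiction.
So every satisfying assignment has y5 = True.

True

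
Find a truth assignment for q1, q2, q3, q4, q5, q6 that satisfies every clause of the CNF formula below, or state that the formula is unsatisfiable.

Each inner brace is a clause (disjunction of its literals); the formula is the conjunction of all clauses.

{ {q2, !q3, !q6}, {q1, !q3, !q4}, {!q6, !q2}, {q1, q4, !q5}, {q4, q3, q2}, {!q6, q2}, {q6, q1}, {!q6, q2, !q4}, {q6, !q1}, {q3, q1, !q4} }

UNSATISFIABLE

Branch on q6: set q6 = false.
From the singleton clause (q1), q1 = true.
Now (!q1) is unsatisfied and unit — conflict.
Backtrack on q6: now try q6 = true.
From the singleton clause (!q2), q2 = false.
Now (q2) is unsatisfied and unit — conflict.
Both values of q6 lead to a conflict.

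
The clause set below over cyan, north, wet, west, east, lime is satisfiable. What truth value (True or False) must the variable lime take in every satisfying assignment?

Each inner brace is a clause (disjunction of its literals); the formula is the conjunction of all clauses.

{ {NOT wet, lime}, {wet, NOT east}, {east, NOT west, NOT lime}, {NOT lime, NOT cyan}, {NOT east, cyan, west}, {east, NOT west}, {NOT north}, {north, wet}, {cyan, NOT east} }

Suppose lime = false.
(NOT wet) alone gives wet = false.
(NOT east) alone gives east = false.
(NOT west) alone gives west = false.
(NOT north) alone gives north = false.
That conflicts with the unit clause (north).
So every satisfying assignment has lime = True.

True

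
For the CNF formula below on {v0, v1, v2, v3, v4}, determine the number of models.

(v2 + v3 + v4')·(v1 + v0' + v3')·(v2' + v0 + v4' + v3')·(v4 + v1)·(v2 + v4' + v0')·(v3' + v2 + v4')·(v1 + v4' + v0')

There are 2^5 = 32 truth assignments over (v0, v1, v2, v3, v4).
Split on v1. With v1 = 1, the clauses containing v1 are satisfied and v1' drops from the rest; 11 of the 2^4 = 16 assignments to the other variables satisfy what remains.
With v1 = 0, by the same count on the reduced clause set, 1 assignment works.
Total: 11 + 1 = 12.

12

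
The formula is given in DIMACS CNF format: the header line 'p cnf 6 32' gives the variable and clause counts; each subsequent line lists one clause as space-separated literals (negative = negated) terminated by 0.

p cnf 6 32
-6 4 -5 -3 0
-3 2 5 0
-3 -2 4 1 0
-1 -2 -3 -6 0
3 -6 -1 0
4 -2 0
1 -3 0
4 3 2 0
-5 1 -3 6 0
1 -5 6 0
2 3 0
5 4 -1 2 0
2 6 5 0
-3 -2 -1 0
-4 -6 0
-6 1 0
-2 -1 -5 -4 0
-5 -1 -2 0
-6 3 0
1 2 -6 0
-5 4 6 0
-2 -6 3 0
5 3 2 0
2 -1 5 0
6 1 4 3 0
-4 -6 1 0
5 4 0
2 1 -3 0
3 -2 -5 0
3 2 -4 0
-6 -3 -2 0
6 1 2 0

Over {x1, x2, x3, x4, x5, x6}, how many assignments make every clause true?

3

There are 2^6 = 64 truth assignments over (x1, x2, x3, x4, x5, x6).
Split on x1. With x1 = True, the clauses containing x1 are satisfied and ¬x1 drops from the rest; 2 of the 2^5 = 32 assignments to the other variables satisfy what remains.
With x1 = False, by the same count on the reduced clause set, 1 assignment works.
(One model: x1=F, x2=T, x3=F, x4=T, x5=F, x6=F.)
Total: 2 + 1 = 3.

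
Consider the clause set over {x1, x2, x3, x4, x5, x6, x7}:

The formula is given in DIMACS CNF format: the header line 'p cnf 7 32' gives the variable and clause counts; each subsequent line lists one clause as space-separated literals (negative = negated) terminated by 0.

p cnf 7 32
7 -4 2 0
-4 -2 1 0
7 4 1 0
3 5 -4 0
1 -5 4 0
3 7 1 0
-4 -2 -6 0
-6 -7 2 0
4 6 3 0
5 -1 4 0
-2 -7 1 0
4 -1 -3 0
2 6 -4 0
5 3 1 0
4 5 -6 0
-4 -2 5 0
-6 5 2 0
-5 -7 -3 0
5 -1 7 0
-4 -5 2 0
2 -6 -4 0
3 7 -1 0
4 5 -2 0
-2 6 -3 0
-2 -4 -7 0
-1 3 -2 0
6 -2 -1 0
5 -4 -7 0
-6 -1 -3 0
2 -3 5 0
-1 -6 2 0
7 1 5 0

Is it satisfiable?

No, unsatisfiable

Branch on x7: set x7 = True.
Branch on x6: set x6 = False.
Branch on x4: set x4 = True.
The clause (x2) is unit, so x2 = True.
That conflicts with the unit clause (¬x2).
Undo x4 and try x4 = False.
The clause (x3) is unit, so x3 = True.
The clause (¬x1) is unit, so x1 = False.
The clause (¬x5) is unit, so x5 = False.
The clause (¬x2) is unit, so x2 = False.
That conflicts with the unit clause (x2).
Both values of x4 lead to a conflict.
Undo x6 and try x6 = True.
The clause (x2) is unit, so x2 = True.
The clause (¬x4) is unit, so x4 = False.
The clause (x1) is unit, so x1 = True.
The clause (x5) is unit, so x5 = True.
The clause (¬x3) is unit, so x3 = False.
That conflicts with the unit clause (x3).
Both values of x6 lead to a conflict.
Undo x7 and try x7 = False.
Branch on x4: set x4 = False.
The clause (x1) is unit, so x1 = True.
The clause (x5) is unit, so x5 = True.
The clause (¬x3) is unit, so x3 = False.
That conflicts with the unit clause (x3).
Undo x4 and try x4 = True.
The clause (x2) is unit, so x2 = True.
The clause (x1) is unit, so x1 = True.
The clause (¬x6) is unit, so x6 = False.
That conflicts with the unit clause (x6).
Both values of x4 lead to a conflict.
Both values of x7 lead to a conflict.
No assignment satisfies every clause.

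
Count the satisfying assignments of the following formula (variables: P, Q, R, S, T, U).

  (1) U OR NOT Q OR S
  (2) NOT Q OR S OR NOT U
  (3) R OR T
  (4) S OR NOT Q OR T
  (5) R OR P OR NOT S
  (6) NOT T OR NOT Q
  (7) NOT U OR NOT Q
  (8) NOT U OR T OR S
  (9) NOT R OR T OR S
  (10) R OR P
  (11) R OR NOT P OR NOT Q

There are 2^6 = 64 truth assignments over (P, Q, R, S, T, U).
Split on T. With T = true, the clauses containing T are satisfied and NOT T drops from the rest; 12 of the 2^5 = 32 assignments to the other variables satisfy what remains.
With T = false, by the same count on the reduced clause set, 6 assignments work.
Total: 12 + 6 = 18.

18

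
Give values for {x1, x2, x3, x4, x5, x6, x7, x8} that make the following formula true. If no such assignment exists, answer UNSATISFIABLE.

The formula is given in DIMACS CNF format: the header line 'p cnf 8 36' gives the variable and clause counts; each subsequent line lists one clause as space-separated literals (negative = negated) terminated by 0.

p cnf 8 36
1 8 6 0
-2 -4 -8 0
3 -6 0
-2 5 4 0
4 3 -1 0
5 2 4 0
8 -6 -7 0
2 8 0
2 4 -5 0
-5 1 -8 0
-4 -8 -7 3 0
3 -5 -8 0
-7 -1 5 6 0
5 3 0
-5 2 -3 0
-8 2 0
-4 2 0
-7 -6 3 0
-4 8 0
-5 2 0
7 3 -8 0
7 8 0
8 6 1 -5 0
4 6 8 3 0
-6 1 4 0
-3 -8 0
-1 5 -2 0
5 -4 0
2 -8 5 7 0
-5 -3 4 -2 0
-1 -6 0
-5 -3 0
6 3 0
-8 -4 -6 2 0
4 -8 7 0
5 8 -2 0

UNSATISFIABLE

Try x3 = True.
Unit clause (¬x8) forces x8 = False.
Unit clause (x2) forces x2 = True.
Unit clause (¬x4) forces x4 = False.
Unit clause (x5) forces x5 = True.
But (¬x5) is also a unit clause — contradiction.
Undo x3 and try x3 = False.
Unit clause (¬x6) forces x6 = False.
But (x6) is also a unit clause — contradiction.
Neither x3 = True nor x3 = False works.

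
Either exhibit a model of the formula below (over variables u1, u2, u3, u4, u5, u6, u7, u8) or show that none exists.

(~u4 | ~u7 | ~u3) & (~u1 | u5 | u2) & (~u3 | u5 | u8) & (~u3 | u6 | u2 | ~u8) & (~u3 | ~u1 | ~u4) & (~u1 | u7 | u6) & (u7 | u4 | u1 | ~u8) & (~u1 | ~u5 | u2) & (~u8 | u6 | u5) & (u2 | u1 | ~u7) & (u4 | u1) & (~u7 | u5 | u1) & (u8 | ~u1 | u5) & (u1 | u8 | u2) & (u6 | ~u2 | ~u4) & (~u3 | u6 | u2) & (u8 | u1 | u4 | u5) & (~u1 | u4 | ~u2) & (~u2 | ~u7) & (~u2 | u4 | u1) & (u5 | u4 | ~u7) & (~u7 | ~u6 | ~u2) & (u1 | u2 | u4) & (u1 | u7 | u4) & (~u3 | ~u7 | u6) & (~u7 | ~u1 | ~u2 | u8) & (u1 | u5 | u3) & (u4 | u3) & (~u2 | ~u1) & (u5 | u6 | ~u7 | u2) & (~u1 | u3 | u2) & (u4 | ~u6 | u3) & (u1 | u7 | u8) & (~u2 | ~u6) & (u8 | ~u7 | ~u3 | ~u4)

u1: 0,  u2: 0,  u3: 0,  u4: 1,  u5: 1,  u6: 0,  u7: 0,  u8: 1

Branch on u4: set u4 = 1.
Branch on u7: set u7 = 0.
Branch on u3: set u3 = 0.
Branch on u1: set u1 = 0.
From the singleton clause (u5), u5 = 1.
From the singleton clause (u8), u8 = 1.
Branch on u6: set u6 = 0.
From the singleton clause (~u2), u2 = 0.
This assignment satisfies each clause.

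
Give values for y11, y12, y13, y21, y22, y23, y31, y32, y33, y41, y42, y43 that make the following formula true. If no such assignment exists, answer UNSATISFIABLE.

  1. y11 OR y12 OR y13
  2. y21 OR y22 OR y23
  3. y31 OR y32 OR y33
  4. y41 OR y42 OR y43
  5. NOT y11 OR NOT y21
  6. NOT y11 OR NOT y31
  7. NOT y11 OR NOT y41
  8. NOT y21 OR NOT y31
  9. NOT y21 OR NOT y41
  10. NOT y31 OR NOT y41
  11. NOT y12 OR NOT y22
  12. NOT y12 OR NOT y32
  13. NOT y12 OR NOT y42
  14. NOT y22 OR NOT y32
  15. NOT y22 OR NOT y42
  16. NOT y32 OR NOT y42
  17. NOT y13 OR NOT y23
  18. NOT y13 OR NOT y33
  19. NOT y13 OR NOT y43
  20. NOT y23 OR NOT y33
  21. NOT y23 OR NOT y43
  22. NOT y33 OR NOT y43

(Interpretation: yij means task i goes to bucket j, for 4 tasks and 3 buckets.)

Suppose y11 = false.
Suppose y12 = true.
Unit clause (NOT y22) forces y22 = false.
Unit clause (NOT y32) forces y32 = false.
Unit clause (NOT y42) forces y42 = false.
Suppose y21 = true.
Unit clause (NOT y31) forces y31 = false.
Unit clause (y33) forces y33 = true.
Unit clause (NOT y41) forces y41 = false.
Unit clause (y43) forces y43 = true.
But (NOT y43) is also a unit clause — contradiction.
Undo y21 and try y21 = false.
Unit clause (y23) forces y23 = true.
Unit clause (NOT y13) forces y13 = false.
Unit clause (NOT y33) forces y33 = false.
Unit clause (y31) forces y31 = true.
Unit clause (NOT y41) forces y41 = false.
Unit clause (y43) forces y43 = true.
But (NOT y43) is also a unit clause — contradiction.
Both values of y21 lead to a conflict.
Undo y12 and try y12 = false.
Unit clause (y13) forces y13 = true.
Unit clause (NOT y23) forces y23 = false.
Unit clause (NOT y33) forces y33 = false.
Unit clause (NOT y43) forces y43 = false.
Suppose y21 = true.
Unit clause (NOT y31) forces y31 = false.
Unit clause (y32) forces y32 = true.
Unit clause (NOT y41) forces y41 = false.
Unit clause (y42) forces y42 = true.
But (NOT y42) is also a unit clause — contradiction.
Undo y21 and try y21 = false.
Unit clause (y22) forces y22 = true.
Unit clause (NOT y32) forces y32 = false.
Unit clause (y31) forces y31 = true.
Unit clause (NOT y41) forces y41 = false.
Unit clause (y42) forces y42 = true.
But (NOT y42) is also a unit clause — contradiction.
Both values of y21 lead to a conflict.
Both values of y12 lead to a conflict.
Undo y11 and try y11 = true.
Unit clause (NOT y21) forces y21 = false.
Unit clause (NOT y31) forces y31 = false.
Unit clause (NOT y41) forces y41 = false.
Suppose y22 = true.
Unit clause (NOT y12) forces y12 = false.
Unit clause (NOT y32) forces y32 = false.
Unit clause (y33) forces y33 = true.
Unit clause (NOT y42) forces y42 = false.
Unit clause (y43) forces y43 = true.
But (NOT y43) is also a unit clause — contradiction.
Undo y22 and try y22 = false.
Unit clause (y23) forces y23 = true.
Unit clause (NOT y13) forces y13 = false.
Unit clause (NOT y33) forces y33 = false.
Unit clause (y32) forces y32 = true.
Unit clause (NOT y12) forces y12 = false.
Unit clause (NOT y42) forces y42 = false.
Unit clause (y43) forces y43 = true.
But (NOT y43) is also a unit clause — contradiction.
Both values of y22 lead to a conflict.
Both values of y11 lead to a conflict.

UNSATISFIABLE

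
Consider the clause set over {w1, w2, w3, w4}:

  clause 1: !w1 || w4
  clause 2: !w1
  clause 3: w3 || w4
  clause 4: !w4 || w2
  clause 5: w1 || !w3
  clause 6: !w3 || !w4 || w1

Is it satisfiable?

Yes, satisfiable

Unit clause (!w1) forces w1 = false.
Unit clause (!w3) forces w3 = false.
Unit clause (w4) forces w4 = true.
Unit clause (w2) forces w2 = true.
All clauses are satisfied.
A satisfying assignment: w1 ↦ false; w2 ↦ true; w3 ↦ false; w4 ↦ true.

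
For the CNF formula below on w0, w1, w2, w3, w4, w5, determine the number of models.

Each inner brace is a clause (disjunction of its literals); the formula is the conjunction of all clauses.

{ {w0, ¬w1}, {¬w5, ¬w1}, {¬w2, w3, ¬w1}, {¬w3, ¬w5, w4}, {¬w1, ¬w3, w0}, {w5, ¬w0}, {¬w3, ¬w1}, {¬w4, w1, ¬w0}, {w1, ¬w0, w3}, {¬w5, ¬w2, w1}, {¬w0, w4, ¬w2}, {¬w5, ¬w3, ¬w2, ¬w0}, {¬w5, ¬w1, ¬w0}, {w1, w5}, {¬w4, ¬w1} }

3

There are 2^6 = 64 truth assignments over (w0, w1, w2, w3, w4, w5).
Split on w3. With w3 = True, the clauses containing w3 are satisfied and ¬w3 drops from the rest; 1 of the 2^5 = 32 assignments to the other variables satisfy what remains.
With w3 = False, by the same count on the reduced clause set, 2 assignments work.
(One model: w0=F, w1=F, w2=F, w3=F, w4=F, w5=T.)
Total: 1 + 2 = 3.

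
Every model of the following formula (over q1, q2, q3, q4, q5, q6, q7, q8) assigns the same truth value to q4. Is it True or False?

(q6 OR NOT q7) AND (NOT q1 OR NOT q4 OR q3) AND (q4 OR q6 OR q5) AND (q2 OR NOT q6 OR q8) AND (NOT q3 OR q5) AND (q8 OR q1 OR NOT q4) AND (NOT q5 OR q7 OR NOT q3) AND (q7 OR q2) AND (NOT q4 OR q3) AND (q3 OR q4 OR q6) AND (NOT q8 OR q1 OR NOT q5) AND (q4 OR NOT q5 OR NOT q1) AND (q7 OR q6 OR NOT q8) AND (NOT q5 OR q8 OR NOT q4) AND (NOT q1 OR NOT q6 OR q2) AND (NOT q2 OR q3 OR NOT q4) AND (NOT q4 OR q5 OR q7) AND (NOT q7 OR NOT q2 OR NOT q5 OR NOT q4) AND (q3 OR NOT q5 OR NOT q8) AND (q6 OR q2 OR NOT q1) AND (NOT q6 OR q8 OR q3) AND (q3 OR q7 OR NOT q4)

Suppose q4 = true.
Unit clause (q3) forces q3 = true.
Unit clause (q5) forces q5 = true.
Unit clause (q7) forces q7 = true.
Unit clause (q6) forces q6 = true.
Unit clause (q8) forces q8 = true.
Unit clause (q1) forces q1 = true.
Unit clause (q2) forces q2 = true.
Now (NOT q2) is unsatisfied and unit — conflict.
So every satisfying assignment has q4 = False.

False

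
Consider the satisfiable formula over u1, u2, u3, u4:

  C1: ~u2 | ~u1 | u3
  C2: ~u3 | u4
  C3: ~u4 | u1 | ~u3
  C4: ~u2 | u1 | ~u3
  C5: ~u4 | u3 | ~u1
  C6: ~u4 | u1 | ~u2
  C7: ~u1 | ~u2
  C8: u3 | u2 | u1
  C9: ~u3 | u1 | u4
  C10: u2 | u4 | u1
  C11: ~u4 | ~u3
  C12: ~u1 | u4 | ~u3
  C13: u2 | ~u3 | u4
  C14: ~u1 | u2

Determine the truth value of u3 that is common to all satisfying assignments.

Suppose u3 = 1.
(u4) alone gives u4 = 1.
But (~u4) is also a unit clause — contradiction.
So every satisfying assignment has u3 = False.

False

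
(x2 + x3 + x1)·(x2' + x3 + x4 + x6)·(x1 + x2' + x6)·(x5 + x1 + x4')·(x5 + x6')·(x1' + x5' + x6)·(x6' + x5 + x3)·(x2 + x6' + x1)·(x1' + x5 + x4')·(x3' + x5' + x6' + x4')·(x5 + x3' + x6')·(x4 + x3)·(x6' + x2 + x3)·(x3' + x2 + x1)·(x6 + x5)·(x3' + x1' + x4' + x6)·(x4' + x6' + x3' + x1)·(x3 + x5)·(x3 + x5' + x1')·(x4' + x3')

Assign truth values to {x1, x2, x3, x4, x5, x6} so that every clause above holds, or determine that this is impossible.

Try x5 = 1.
Try x1 = 1.
From the singleton clause (x6), x6 = 1.
From the singleton clause (x3), x3 = 1.
From the singleton clause (x4'), x4 = 0.
No clause remains; x2 is free.

x1 ↦ 1, x2 ↦ 1, x3 ↦ 1, x4 ↦ 0, x5 ↦ 1, x6 ↦ 1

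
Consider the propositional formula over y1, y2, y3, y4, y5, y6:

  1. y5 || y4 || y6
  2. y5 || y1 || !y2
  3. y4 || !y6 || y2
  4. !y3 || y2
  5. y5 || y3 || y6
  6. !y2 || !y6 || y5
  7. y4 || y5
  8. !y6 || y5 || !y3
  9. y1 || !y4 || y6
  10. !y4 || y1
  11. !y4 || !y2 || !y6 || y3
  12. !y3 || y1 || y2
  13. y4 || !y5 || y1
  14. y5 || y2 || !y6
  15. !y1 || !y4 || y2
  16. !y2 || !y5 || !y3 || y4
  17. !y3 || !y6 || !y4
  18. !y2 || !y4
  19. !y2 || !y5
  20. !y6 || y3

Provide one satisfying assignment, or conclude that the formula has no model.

Branch on y3: set y3 = false.
The clause (!y6) is unit, so y6 = false.
The clause (y5) is unit, so y5 = true.
The clause (!y2) is unit, so y2 = false.
Branch on y1: set y1 = true.
The clause (!y4) is unit, so y4 = false.
All clauses are satisfied.

y1: true, y2: false, y3: false, y4: false, y5: true, y6: false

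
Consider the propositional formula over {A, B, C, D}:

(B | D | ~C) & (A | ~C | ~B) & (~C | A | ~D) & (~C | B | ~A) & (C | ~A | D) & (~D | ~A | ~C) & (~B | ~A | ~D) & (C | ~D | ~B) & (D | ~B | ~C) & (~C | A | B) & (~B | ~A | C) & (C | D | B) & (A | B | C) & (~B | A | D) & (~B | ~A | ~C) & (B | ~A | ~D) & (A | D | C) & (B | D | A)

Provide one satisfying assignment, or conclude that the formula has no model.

UNSATISFIABLE

Suppose B = 1.
Suppose A = 1.
From the singleton clause (~D), D = 0.
From the singleton clause (C), C = 1.
Now (~C) is unsatisfied and unit — conflict.
Backtrack on A: now try A = 0.
From the singleton clause (~C), C = 0.
From the singleton clause (~D), D = 0.
Now (D) is unsatisfied and unit — conflict.
Either choice for A ends in contradiction.
Backtrack on B: now try B = 0.
Suppose D = 1.
From the singleton clause (~A), A = 0.
From the singleton clause (~C), C = 0.
Now (C) is unsatisfied and unit — conflict.
Backtrack on D: now try D = 0.
From the singleton clause (~C), C = 0.
Now (C) is unsatisfied and unit — conflict.
Either choice for D ends in contradiction.
Either choice for B ends in contradiction.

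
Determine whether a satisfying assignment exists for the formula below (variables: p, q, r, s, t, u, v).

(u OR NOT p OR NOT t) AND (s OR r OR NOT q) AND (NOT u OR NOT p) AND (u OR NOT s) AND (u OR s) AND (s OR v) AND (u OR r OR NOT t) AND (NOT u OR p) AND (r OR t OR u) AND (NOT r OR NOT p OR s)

Branch on u: set u = false.
Unit clause (NOT s) forces s = false.
But (s) is also a unit clause — contradiction.
Backtrack on u: now try u = true.
Unit clause (NOT p) forces p = false.
But (p) is also a unit clause — contradiction.
Either choice for u ends in contradiction.
No assignment satisfies every clause.

No, unsatisfiable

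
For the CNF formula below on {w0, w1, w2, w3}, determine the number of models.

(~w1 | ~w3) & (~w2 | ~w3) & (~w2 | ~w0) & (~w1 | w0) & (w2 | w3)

There are 2^4 = 16 truth assignments over (w0, w1, w2, w3).
Split on w2. With w2 = 1, the clauses containing w2 are satisfied and ~w2 drops from the rest; 1 of the 2^3 = 8 assignments to the other variables satisfy what remains.
With w2 = 0, by the same count on the reduced clause set, 2 assignments work.
(One model: w0=F, w1=F, w2=F, w3=T.)
Total: 1 + 2 = 3.

3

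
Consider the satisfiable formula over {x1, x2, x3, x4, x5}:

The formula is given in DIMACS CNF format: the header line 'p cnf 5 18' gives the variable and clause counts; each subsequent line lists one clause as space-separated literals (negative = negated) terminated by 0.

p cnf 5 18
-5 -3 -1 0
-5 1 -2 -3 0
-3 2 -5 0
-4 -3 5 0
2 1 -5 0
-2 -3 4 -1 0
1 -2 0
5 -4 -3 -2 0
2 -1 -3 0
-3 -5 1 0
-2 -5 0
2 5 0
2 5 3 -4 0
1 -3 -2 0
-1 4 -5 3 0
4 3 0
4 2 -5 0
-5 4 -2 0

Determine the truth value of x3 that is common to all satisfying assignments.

False

Suppose x3 = True.
Suppose x5 = False.
From the singleton clause (¬x4), x4 = False.
From the singleton clause (x2), x2 = True.
From the singleton clause (¬x1), x1 = False.
That conflicts with the unit clause (x1).
So x5 must be the other value — set x5 = True.
From the singleton clause (¬x1), x1 = False.
That conflicts with the unit clause (x1).
Both values of x5 lead to a conflict.
So every satisfying assignment has x3 = False.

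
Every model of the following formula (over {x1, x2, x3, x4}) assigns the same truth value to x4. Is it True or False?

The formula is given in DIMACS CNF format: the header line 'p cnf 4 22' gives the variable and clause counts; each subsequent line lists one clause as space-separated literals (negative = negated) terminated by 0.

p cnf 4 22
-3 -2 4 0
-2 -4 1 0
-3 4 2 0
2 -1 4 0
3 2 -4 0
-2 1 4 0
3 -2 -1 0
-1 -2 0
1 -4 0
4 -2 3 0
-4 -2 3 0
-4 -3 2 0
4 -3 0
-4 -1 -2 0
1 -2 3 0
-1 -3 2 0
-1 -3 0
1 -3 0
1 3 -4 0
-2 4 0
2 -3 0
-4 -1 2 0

Suppose x4 = True.
From the singleton clause (x1), x1 = True.
From the singleton clause (¬x2), x2 = False.
Now (x2) is unsatisfied and unit — conflict.
So every satisfying assignment has x4 = False.

False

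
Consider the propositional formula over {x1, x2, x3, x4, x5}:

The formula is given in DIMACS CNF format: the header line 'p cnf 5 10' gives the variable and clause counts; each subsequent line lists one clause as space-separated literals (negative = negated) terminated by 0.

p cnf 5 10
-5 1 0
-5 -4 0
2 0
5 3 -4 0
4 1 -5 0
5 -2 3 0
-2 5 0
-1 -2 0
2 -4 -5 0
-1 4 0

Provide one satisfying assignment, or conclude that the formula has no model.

Unit clause (x2) forces x2 = True.
Unit clause (x5) forces x5 = True.
Unit clause (x1) forces x1 = True.
Now (¬x1) is unsatisfied and unit — conflict.

UNSATISFIABLE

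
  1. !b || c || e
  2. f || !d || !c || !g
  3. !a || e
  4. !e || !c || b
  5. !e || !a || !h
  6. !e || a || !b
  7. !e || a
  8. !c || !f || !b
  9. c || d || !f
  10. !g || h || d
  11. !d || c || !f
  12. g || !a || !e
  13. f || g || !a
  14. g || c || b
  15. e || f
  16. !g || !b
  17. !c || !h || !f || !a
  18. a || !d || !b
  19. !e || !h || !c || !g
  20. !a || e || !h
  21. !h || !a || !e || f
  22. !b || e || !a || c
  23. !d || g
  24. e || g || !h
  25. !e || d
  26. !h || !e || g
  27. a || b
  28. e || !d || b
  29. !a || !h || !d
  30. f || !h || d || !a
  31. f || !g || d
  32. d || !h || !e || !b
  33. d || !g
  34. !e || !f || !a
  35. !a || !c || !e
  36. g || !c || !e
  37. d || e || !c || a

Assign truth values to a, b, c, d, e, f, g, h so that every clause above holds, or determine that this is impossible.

Suppose a = true.
From the singleton clause (e), e = true.
From the singleton clause (!h), h = false.
From the singleton clause (g), g = true.
From the singleton clause (d), d = true.
From the singleton clause (!b), b = false.
From the singleton clause (!c), c = false.
From the singleton clause (!f), f = false.
All clauses are satisfied.

a ↦ true; b ↦ false; c ↦ false; d ↦ true; e ↦ true; f ↦ false; g ↦ true; h ↦ false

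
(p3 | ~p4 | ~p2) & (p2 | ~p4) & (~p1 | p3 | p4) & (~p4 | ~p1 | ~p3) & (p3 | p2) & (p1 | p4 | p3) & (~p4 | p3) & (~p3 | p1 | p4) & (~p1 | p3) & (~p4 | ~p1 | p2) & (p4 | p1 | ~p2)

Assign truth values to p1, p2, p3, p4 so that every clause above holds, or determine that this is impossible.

Try p2 = 1.
Try p3 = 1.
Try p4 = 0.
(p1) alone gives p1 = 1.
All clauses are satisfied.

p1 ↦ 1,  p2 ↦ 1,  p3 ↦ 1,  p4 ↦ 0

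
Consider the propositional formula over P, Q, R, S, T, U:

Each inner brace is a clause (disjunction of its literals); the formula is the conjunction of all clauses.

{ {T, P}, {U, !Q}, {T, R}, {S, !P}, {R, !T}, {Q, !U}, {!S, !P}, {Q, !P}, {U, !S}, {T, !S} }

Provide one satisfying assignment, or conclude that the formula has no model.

Try T = true.
From the singleton clause (R), R = true.
Try U = true.
From the singleton clause (Q), Q = true.
Try S = false.
From the singleton clause (!P), P = false.
This assignment satisfies each clause.

P=false, Q=true, R=true, S=false, T=true, U=true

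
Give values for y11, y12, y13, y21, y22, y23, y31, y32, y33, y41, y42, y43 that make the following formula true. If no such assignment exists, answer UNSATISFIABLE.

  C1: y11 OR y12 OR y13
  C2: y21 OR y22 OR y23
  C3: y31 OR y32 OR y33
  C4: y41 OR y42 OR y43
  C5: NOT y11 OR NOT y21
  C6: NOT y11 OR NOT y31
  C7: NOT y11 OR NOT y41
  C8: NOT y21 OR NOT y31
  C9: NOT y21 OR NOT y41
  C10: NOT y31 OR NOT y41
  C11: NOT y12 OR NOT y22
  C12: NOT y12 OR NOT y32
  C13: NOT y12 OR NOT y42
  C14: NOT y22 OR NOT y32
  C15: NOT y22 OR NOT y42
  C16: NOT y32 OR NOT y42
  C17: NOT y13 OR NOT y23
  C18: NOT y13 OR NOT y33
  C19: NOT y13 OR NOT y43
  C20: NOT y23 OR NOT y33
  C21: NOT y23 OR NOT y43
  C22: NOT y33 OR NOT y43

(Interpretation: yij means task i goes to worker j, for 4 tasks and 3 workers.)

UNSATISFIABLE

Suppose y11 = false.
Suppose y12 = true.
Unit clause (NOT y22) forces y22 = false.
Unit clause (NOT y32) forces y32 = false.
Unit clause (NOT y42) forces y42 = false.
Suppose y21 = true.
Unit clause (NOT y31) forces y31 = false.
Unit clause (y33) forces y33 = true.
Unit clause (NOT y41) forces y41 = false.
Unit clause (y43) forces y43 = true.
But (NOT y43) is also a unit clause — contradiction.
That branch fails; take y21 = false instead.
Unit clause (y23) forces y23 = true.
Unit clause (NOT y13) forces y13 = false.
Unit clause (NOT y33) forces y33 = false.
Unit clause (y31) forces y31 = true.
Unit clause (NOT y41) forces y41 = false.
Unit clause (y43) forces y43 = true.
But (NOT y43) is also a unit clause — contradiction.
Both values of y21 lead to a conflict.
That branch fails; take y12 = false instead.
Unit clause (y13) forces y13 = true.
Unit clause (NOT y23) forces y23 = false.
Unit clause (NOT y33) forces y33 = false.
Unit clause (NOT y43) forces y43 = false.
Suppose y21 = true.
Unit clause (NOT y31) forces y31 = false.
Unit clause (y32) forces y32 = true.
Unit clause (NOT y41) forces y41 = false.
Unit clause (y42) forces y42 = true.
But (NOT y42) is also a unit clause — contradiction.
That branch fails; take y21 = false instead.
Unit clause (y22) forces y22 = true.
Unit clause (NOT y32) forces y32 = false.
Unit clause (y31) forces y31 = true.
Unit clause (NOT y41) forces y41 = false.
Unit clause (y42) forces y42 = true.
But (NOT y42) is also a unit clause — contradiction.
Both values of y21 lead to a conflict.
Both values of y12 lead to a conflict.
That branch fails; take y11 = true instead.
Unit clause (NOT y21) forces y21 = false.
Unit clause (NOT y31) forces y31 = false.
Unit clause (NOT y41) forces y41 = false.
Suppose y22 = true.
Unit clause (NOT y12) forces y12 = false.
Unit clause (NOT y32) forces y32 = false.
Unit clause (y33) forces y33 = true.
Unit clause (NOT y42) forces y42 = false.
Unit clause (y43) forces y43 = true.
But (NOT y43) is also a unit clause — contradiction.
That branch fails; take y22 = false instead.
Unit clause (y23) forces y23 = true.
Unit clause (NOT y13) forces y13 = false.
Unit clause (NOT y33) forces y33 = false.
Unit clause (y32) forces y32 = true.
Unit clause (NOT y12) forces y12 = false.
Unit clause (NOT y42) forces y42 = false.
Unit clause (y43) forces y43 = true.
But (NOT y43) is also a unit clause — contradiction.
Both values of y22 lead to a conflict.
Both values of y11 lead to a conflict.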